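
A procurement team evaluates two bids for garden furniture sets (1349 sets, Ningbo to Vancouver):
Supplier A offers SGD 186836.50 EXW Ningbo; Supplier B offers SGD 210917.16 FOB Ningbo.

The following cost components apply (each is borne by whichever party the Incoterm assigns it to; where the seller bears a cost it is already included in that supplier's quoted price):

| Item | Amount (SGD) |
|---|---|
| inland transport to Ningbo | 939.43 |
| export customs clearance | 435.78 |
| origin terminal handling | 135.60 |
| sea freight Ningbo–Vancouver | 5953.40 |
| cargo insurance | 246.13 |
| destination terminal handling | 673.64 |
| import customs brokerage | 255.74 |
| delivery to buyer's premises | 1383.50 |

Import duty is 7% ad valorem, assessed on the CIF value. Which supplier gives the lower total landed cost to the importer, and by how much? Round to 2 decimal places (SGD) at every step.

Supplier A is cheaper by SGD 24149.74

Supplier A (EXW):
CIF value = EXW price + inland to port + export clearance + origin terminal + freight + insurance = 186836.50 + 939.43 + 435.78 + 135.60 + 5953.40 + 246.13 = 194546.84
Import duty = 194546.84 × 7% = 13618.28
Buyer bears (A): 939.43 + 435.78 + 135.60 + 5953.40 + 246.13 + 673.64 + 255.74 + 1383.50 = 10023.22
Landed cost (A) = invoice 186836.50 + 10023.22 + duty 13618.28 = 210478.00
Supplier B (FOB):
CIF value = FOB price + freight + insurance = 210917.16 + 5953.40 + 246.13 = 217116.69
Import duty = 217116.69 × 7% = 15198.17
Buyer bears (B): 5953.40 + 246.13 + 673.64 + 255.74 + 1383.50 = 8512.41
Landed cost (B) = invoice 210917.16 + 8512.41 + duty 15198.17 = 234627.74
Difference = |210478.00 − 234627.74| = 24149.74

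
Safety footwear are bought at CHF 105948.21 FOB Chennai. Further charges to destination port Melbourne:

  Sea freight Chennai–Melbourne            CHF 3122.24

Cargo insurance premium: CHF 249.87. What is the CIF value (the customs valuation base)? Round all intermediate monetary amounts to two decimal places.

CIF = FOB price + freight + insurance
CIF = 105948.21 + 3122.24 + 249.87 = 109320.32

CIF value: CHF 109320.32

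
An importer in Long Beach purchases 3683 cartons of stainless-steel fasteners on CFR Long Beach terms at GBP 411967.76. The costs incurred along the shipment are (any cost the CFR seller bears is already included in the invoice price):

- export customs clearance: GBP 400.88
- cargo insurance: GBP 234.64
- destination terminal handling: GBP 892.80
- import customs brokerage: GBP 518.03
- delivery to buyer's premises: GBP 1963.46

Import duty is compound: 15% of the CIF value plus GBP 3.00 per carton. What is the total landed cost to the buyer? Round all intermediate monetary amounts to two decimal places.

CFR: the seller pays costs through ocean freight to the destination port, but not insurance.
Already in the invoice (seller's account under CFR): export clearance — exclude.
CIF value = CFR price + insurance = 411967.76 + 234.64 = 412202.40
Ad valorem component: 412202.40 × 15% = 61830.36
Specific component: 3683 × 3.00 = 11049.00
Import duty = 61830.36 + 11049.00 = 72879.36
Buyer bears: insurance 234.64 + destination terminal 892.80 + brokerage 518.03 + delivery 1963.46 + duty 72879.36 = 76488.29
Landed cost = invoice 411967.76 + 76488.29 = 488456.05

Total landed cost: GBP 488456.05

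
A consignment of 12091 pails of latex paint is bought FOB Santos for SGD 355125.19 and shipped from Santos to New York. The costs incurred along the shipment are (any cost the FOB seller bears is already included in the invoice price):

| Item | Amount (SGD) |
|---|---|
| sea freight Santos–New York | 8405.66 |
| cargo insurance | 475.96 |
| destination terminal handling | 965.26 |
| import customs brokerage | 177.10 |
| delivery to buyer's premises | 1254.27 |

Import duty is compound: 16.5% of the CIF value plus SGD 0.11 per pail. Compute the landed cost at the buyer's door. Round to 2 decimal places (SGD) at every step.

FOB: the seller bears costs until goods are on board at the origin port; the buyer bears freight, insurance and all costs thereafter.
CIF value = FOB price + freight + insurance = 355125.19 + 8405.66 + 475.96 = 364006.81
Ad valorem component: 364006.81 × 16.5% = 60061.12
Specific component: 12091 × 0.11 = 1330.01
Import duty = 60061.12 + 1330.01 = 61391.13
Buyer bears: freight 8405.66 + insurance 475.96 + destination terminal 965.26 + brokerage 177.10 + delivery 1254.27 + duty 61391.13 = 72669.38
Landed cost = invoice 355125.19 + 72669.38 = 427794.57

Total landed cost: SGD 427794.57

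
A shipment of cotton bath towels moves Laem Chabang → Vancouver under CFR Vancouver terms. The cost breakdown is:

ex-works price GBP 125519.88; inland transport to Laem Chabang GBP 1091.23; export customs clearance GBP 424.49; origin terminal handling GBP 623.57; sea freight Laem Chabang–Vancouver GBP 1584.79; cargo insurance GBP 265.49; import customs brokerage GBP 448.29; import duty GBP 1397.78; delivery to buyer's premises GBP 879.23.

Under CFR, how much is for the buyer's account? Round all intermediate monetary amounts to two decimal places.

CFR: the seller pays costs through ocean freight to the destination port, but not insurance.
Seller's account: goods 125519.88 + inland to port 1091.23 + export clearance 424.49 + origin terminal 623.57 + freight 1584.79 = 129243.96
Buyer's account: insurance 265.49 + brokerage 448.29 + duty 1397.78 + delivery 879.23 = 2990.79

Buyer's account: GBP 2990.79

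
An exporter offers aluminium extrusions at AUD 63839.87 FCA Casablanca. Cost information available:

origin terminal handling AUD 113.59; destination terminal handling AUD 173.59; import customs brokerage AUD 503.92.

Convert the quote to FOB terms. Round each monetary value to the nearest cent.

FOB price: AUD 63953.46

Not relevant to the conversion: destination terminal, brokerage — on the buyer under both terms; not part of either seller's price.
From FCA to FOB, the seller additionally bears: origin terminal.
FOB price = 63839.87 + 113.59 = 63953.46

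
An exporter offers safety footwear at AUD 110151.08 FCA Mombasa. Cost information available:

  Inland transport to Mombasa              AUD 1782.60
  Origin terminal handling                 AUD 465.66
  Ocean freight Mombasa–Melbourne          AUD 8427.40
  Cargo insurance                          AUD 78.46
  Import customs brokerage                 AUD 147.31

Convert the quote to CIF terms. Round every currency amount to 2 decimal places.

CIF price: AUD 119122.60

Not relevant to the conversion: inland to port — on the seller under both FCA and CIF; already in the FCA price and stays in the CIF price. brokerage — on the buyer under both terms; not part of either seller's price.
From FCA to CIF, the seller additionally bears: origin terminal, freight, insurance.
CIF price = 110151.08 + 465.66 + 8427.40 + 78.46 = 119122.60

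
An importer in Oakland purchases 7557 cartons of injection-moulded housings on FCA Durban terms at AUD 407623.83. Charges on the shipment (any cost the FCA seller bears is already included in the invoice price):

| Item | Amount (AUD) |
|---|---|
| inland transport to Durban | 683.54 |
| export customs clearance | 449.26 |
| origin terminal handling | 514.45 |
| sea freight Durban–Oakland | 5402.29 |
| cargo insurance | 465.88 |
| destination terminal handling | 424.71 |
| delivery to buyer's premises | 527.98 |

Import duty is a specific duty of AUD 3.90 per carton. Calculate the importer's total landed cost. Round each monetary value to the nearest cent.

FCA: the seller delivers export-cleared goods to the carrier; the buyer bears costs from that point.
Already in the invoice (seller's account under FCA): inland to port, export clearance — exclude.
CIF value = FCA price + origin terminal + freight + insurance = 407623.83 + 514.45 + 5402.29 + 465.88 = 414006.45
Import duty = 7557 × 3.90 = 29472.30
Buyer bears: origin terminal 514.45 + freight 5402.29 + insurance 465.88 + destination terminal 424.71 + delivery 527.98 + duty 29472.30 = 36807.61
Landed cost = invoice 407623.83 + 36807.61 = 444431.44

Total landed cost: AUD 444431.44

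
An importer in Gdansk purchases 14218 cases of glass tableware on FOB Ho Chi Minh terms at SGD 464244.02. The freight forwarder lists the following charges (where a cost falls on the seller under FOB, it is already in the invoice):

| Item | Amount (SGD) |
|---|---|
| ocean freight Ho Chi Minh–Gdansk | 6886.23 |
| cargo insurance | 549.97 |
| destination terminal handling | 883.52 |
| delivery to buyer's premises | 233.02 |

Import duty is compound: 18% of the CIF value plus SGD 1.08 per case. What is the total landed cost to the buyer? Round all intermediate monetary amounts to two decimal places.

FOB: the seller bears costs until goods are on board at the origin port; the buyer bears freight, insurance and all costs thereafter.
CIF value = FOB price + freight + insurance = 464244.02 + 6886.23 + 549.97 = 471680.22
Ad valorem component: 471680.22 × 18% = 84902.44
Specific component: 14218 × 1.08 = 15355.44
Import duty = 84902.44 + 15355.44 = 100257.88
Buyer bears: freight 6886.23 + insurance 549.97 + destination terminal 883.52 + delivery 233.02 + duty 100257.88 = 108810.62
Landed cost = invoice 464244.02 + 108810.62 = 573054.64

Total landed cost: SGD 573054.64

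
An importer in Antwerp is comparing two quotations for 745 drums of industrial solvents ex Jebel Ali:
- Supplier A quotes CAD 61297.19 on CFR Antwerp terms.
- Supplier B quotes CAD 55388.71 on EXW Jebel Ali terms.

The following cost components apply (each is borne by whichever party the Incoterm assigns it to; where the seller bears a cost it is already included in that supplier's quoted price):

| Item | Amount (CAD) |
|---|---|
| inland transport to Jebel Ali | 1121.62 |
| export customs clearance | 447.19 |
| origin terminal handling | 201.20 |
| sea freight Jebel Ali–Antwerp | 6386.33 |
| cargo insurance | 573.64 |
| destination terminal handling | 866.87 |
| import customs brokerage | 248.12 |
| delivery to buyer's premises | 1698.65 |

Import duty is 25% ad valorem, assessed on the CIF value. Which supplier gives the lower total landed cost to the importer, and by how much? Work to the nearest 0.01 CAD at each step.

Supplier A is cheaper by CAD 2809.82

Supplier A (CFR):
CIF value = CFR price + insurance = 61297.19 + 573.64 = 61870.83
Import duty = 61870.83 × 25% = 15467.71
Buyer bears (A): 573.64 + 866.87 + 248.12 + 1698.65 = 3387.28
Landed cost (A) = invoice 61297.19 + 3387.28 + duty 15467.71 = 80152.18
Supplier B (EXW):
CIF value = EXW price + inland to port + export clearance + origin terminal + freight + insurance = 55388.71 + 1121.62 + 447.19 + 201.20 + 6386.33 + 573.64 = 64118.69
Import duty = 64118.69 × 25% = 16029.67
Buyer bears (B): 1121.62 + 447.19 + 201.20 + 6386.33 + 573.64 + 866.87 + 248.12 + 1698.65 = 11543.62
Landed cost (B) = invoice 55388.71 + 11543.62 + duty 16029.67 = 82962.00
Difference = |80152.18 − 82962.00| = 2809.82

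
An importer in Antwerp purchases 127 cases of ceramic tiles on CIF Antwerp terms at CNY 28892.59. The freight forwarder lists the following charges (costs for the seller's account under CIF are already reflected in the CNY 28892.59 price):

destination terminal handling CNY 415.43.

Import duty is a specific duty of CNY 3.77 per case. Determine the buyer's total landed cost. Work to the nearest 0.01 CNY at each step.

CIF: the seller pays costs through ocean freight and marine insurance to the destination port.
The CIF price already equals the CIF value: 28892.59
Import duty = 127 × 3.77 = 478.79
Buyer bears: destination terminal 415.43 + duty 478.79 = 894.22
Landed cost = invoice 28892.59 + 894.22 = 29786.81

Total landed cost: CNY 29786.81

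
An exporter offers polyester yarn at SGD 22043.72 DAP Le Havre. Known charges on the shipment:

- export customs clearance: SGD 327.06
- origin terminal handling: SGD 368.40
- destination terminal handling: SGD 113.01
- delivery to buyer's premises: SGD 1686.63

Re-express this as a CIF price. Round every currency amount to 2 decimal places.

CIF price: SGD 20244.08

Not relevant to the conversion: export clearance, origin terminal — on the seller under both DAP and CIF; already in the DAP price and stays in the CIF price.
From DAP to CIF, the seller no longer bears: destination terminal, delivery.
CIF price = 22043.72 − 113.01 − 1686.63 = 20244.08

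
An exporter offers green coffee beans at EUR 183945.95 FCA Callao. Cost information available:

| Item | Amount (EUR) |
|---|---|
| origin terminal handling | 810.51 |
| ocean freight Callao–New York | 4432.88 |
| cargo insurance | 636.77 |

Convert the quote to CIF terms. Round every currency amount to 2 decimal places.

CIF price: EUR 189826.11

From FCA to CIF, the seller additionally bears: origin terminal, freight, insurance.
CIF price = 183945.95 + 810.51 + 4432.88 + 636.77 = 189826.11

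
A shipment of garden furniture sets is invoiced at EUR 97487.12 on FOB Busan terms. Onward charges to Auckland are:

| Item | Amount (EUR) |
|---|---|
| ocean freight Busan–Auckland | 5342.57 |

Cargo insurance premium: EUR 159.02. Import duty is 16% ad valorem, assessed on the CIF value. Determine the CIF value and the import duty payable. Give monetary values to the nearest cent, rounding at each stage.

CIF = FOB price + freight + insurance
CIF = 97487.12 + 5342.57 + 159.02 = 102988.71
Import duty = 102988.71 × 16% = 16478.19

CIF value: EUR 102988.71; import duty: EUR 16478.19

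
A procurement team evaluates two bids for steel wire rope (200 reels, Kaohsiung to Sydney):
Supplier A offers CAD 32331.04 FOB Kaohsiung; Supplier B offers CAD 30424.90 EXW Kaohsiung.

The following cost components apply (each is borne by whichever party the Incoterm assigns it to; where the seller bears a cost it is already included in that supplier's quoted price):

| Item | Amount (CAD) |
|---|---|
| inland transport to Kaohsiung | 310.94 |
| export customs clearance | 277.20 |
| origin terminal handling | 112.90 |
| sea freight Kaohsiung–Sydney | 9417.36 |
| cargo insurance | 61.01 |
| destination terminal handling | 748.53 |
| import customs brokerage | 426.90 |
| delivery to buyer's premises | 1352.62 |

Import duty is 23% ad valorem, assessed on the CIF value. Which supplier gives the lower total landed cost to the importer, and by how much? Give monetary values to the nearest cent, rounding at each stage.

Supplier B is cheaper by CAD 1482.27

Supplier A (FOB):
CIF value = FOB price + freight + insurance = 32331.04 + 9417.36 + 61.01 = 41809.41
Import duty = 41809.41 × 23% = 9616.16
Buyer bears (A): 9417.36 + 61.01 + 748.53 + 426.90 + 1352.62 = 12006.42
Landed cost (A) = invoice 32331.04 + 12006.42 + duty 9616.16 = 53953.62
Supplier B (EXW):
CIF value = EXW price + inland to port + export clearance + origin terminal + freight + insurance = 30424.90 + 310.94 + 277.20 + 112.90 + 9417.36 + 61.01 = 40604.31
Import duty = 40604.31 × 23% = 9338.99
Buyer bears (B): 310.94 + 277.20 + 112.90 + 9417.36 + 61.01 + 748.53 + 426.90 + 1352.62 = 12707.46
Landed cost (B) = invoice 30424.90 + 12707.46 + duty 9338.99 = 52471.35
Difference = |53953.62 − 52471.35| = 1482.27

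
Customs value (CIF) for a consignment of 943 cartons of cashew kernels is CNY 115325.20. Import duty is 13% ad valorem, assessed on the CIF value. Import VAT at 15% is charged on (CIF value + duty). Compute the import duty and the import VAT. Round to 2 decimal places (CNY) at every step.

Import duty = 115325.20 × 13% = 14992.28
VAT base = CIF + duty = 115325.20 + 14992.28 = 130317.48
Import VAT = 130317.48 × 15% = 19547.62

Import duty: CNY 14992.28; import VAT: CNY 19547.62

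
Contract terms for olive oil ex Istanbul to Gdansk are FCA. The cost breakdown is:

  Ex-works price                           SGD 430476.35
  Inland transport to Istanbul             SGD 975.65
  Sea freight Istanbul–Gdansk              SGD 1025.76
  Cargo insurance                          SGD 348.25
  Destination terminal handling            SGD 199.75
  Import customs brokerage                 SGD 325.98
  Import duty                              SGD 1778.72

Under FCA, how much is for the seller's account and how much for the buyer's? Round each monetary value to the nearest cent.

Seller: SGD 431452.00; buyer: SGD 3678.46

FCA: the seller delivers export-cleared goods to the carrier; the buyer bears costs from that point.
Seller's account: goods 430476.35 + inland to port 975.65 = 431452.00
Buyer's account: freight 1025.76 + insurance 348.25 + destination terminal 199.75 + brokerage 325.98 + duty 1778.72 = 3678.46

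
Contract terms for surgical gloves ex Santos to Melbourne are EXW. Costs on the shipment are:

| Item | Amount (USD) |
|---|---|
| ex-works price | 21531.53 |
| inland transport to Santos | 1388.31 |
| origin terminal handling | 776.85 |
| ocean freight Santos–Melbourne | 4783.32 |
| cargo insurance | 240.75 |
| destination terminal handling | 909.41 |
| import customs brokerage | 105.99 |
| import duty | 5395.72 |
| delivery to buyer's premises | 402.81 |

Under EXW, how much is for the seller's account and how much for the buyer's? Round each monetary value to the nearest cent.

Seller: USD 21531.53; buyer: USD 14003.16

EXW: the seller makes goods available at their premises; the buyer bears all onward costs.
Seller's account: goods 21531.53 = 21531.53
Buyer's account: inland to port 1388.31 + origin terminal 776.85 + freight 4783.32 + insurance 240.75 + destination terminal 909.41 + brokerage 105.99 + duty 5395.72 + delivery 402.81 = 14003.16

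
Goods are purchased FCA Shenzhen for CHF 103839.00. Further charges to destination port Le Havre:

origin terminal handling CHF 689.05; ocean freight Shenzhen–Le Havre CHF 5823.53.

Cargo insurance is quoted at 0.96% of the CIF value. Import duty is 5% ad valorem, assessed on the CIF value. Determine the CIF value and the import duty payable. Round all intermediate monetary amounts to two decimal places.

CIF value: CHF 111421.22; import duty: CHF 5571.06

Let C be the CIF value. C = FCA price + pre-shipment costs + freight + 0.96% × C
C − 0.96% × C = 103839.00 + 689.05 + 5823.53
0.9904 × C = 110351.58
C = 110351.58 / 0.9904 = 111421.22
Insurance premium = 0.96% × 111421.22 = 1069.64
Import duty = 111421.22 × 5% = 5571.06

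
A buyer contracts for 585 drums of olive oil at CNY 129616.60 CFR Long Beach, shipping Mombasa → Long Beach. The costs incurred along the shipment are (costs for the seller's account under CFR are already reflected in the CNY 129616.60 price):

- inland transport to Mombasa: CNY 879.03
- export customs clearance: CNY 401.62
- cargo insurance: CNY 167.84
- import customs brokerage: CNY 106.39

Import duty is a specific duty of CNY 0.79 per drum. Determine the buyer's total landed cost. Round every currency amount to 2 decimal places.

CFR: the seller pays costs through ocean freight to the destination port, but not insurance.
Already in the invoice (seller's account under CFR): inland to port, export clearance — exclude.
CIF value = CFR price + insurance = 129616.60 + 167.84 = 129784.44
Import duty = 585 × 0.79 = 462.15
Buyer bears: insurance 167.84 + brokerage 106.39 + duty 462.15 = 736.38
Landed cost = invoice 129616.60 + 736.38 = 130352.98

Total landed cost: CNY 130352.98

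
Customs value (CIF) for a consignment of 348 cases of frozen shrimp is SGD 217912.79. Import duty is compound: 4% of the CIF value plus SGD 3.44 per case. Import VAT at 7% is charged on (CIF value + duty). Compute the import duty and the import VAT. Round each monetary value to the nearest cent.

Import duty: SGD 9913.63; import VAT: SGD 15947.85

Ad valorem component: 217912.79 × 4% = 8716.51
Specific component: 348 × 3.44 = 1197.12
Import duty = 8716.51 + 1197.12 = 9913.63
VAT base = CIF + duty = 217912.79 + 9913.63 = 227826.42
Import VAT = 227826.42 × 7% = 15947.85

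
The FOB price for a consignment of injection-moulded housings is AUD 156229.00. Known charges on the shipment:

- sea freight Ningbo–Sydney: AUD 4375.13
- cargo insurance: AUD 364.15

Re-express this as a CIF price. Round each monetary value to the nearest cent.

CIF price: AUD 160968.28

From FOB to CIF, the seller additionally bears: freight, insurance.
CIF price = 156229.00 + 4375.13 + 364.15 = 160968.28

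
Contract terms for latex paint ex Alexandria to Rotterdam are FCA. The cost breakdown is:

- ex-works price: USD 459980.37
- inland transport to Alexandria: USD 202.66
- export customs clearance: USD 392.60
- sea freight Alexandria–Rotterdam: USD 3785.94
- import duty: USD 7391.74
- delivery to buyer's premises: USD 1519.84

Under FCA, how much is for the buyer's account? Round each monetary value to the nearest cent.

FCA: the seller delivers export-cleared goods to the carrier; the buyer bears costs from that point.
Seller's account: goods 459980.37 + inland to port 202.66 + export clearance 392.60 = 460575.63
Buyer's account: freight 3785.94 + duty 7391.74 + delivery 1519.84 = 12697.52

Buyer's account: USD 12697.52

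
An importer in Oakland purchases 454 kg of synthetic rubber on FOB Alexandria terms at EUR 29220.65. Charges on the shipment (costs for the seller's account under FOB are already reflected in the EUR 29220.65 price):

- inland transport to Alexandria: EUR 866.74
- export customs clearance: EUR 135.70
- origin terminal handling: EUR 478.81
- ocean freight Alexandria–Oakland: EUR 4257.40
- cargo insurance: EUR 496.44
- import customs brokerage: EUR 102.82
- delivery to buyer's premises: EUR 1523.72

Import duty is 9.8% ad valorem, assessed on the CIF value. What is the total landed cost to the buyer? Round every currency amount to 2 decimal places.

Total landed cost: EUR 38930.53

FOB: the seller bears costs until goods are on board at the origin port; the buyer bears freight, insurance and all costs thereafter.
Already in the invoice (seller's account under FOB): inland to port, export clearance, origin terminal — exclude.
CIF value = FOB price + freight + insurance = 29220.65 + 4257.40 + 496.44 = 33974.49
Import duty = 33974.49 × 9.8% = 3329.50
Buyer bears: freight 4257.40 + insurance 496.44 + brokerage 102.82 + delivery 1523.72 + duty 3329.50 = 9709.88
Landed cost = invoice 29220.65 + 9709.88 = 38930.53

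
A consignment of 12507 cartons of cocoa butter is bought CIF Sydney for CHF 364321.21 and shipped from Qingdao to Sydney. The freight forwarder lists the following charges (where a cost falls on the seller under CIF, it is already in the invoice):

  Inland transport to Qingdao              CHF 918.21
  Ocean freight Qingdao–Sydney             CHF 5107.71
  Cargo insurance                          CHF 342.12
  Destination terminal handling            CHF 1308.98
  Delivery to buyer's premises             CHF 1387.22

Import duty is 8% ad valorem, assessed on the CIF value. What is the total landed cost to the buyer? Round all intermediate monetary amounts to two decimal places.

CIF: the seller pays costs through ocean freight and marine insurance to the destination port.
Already in the invoice (seller's account under CIF): inland to port, freight, insurance — exclude.
The CIF price already equals the CIF value: 364321.21
Import duty = 364321.21 × 8% = 29145.70
Buyer bears: destination terminal 1308.98 + delivery 1387.22 + duty 29145.70 = 31841.90
Landed cost = invoice 364321.21 + 31841.90 = 396163.11

Total landed cost: CHF 396163.11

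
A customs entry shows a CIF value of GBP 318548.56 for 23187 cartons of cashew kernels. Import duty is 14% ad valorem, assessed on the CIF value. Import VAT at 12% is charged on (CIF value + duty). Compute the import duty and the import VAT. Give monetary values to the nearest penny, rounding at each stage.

Import duty = 318548.56 × 14% = 44596.80
VAT base = CIF + duty = 318548.56 + 44596.80 = 363145.36
Import VAT = 363145.36 × 12% = 43577.44

Import duty: GBP 44596.80; import VAT: GBP 43577.44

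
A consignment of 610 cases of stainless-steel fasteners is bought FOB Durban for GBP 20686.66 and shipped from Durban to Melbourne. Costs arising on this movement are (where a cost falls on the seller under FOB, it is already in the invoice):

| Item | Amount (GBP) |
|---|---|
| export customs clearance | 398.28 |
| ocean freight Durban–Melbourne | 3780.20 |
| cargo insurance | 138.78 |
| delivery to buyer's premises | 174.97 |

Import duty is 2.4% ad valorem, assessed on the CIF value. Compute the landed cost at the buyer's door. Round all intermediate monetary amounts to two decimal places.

FOB: the seller bears costs until goods are on board at the origin port; the buyer bears freight, insurance and all costs thereafter.
Already in the invoice (seller's account under FOB): export clearance — exclude.
CIF value = FOB price + freight + insurance = 20686.66 + 3780.20 + 138.78 = 24605.64
Import duty = 24605.64 × 2.4% = 590.54
Buyer bears: freight 3780.20 + insurance 138.78 + delivery 174.97 + duty 590.54 = 4684.49
Landed cost = invoice 20686.66 + 4684.49 = 25371.15

Total landed cost: GBP 25371.15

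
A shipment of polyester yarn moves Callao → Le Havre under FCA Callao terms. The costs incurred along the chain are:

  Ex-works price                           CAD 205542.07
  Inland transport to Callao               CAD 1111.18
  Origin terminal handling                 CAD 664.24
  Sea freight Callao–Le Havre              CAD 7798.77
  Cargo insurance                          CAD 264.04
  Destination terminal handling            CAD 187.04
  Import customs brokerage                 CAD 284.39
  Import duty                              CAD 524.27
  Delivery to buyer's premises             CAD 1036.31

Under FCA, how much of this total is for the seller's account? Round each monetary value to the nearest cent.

Seller's account: CAD 206653.25

FCA: the seller delivers export-cleared goods to the carrier; the buyer bears costs from that point.
Seller's account: goods 205542.07 + inland to port 1111.18 = 206653.25
Buyer's account: origin terminal 664.24 + freight 7798.77 + insurance 264.04 + destination terminal 187.04 + brokerage 284.39 + duty 524.27 + delivery 1036.31 = 10759.06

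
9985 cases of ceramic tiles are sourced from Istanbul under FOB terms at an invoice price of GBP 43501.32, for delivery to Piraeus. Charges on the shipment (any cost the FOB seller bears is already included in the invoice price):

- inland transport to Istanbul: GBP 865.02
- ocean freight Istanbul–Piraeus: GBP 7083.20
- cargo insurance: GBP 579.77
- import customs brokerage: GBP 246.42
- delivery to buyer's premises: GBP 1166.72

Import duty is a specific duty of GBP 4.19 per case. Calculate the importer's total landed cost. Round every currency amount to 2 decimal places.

Total landed cost: GBP 94414.58

FOB: the seller bears costs until goods are on board at the origin port; the buyer bears freight, insurance and all costs thereafter.
Already in the invoice (seller's account under FOB): inland to port — exclude.
CIF value = FOB price + freight + insurance = 43501.32 + 7083.20 + 579.77 = 51164.29
Import duty = 9985 × 4.19 = 41837.15
Buyer bears: freight 7083.20 + insurance 579.77 + brokerage 246.42 + delivery 1166.72 + duty 41837.15 = 50913.26
Landed cost = invoice 43501.32 + 50913.26 = 94414.58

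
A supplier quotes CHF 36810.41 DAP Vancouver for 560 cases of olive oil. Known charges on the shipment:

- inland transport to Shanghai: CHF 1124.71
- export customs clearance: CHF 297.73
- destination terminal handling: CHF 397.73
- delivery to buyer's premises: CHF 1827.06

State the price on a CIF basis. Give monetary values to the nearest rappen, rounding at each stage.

CIF price: CHF 34585.62

Not relevant to the conversion: inland to port, export clearance — on the seller under both DAP and CIF; already in the DAP price and stays in the CIF price.
From DAP to CIF, the seller no longer bears: destination terminal, delivery.
CIF price = 36810.41 − 397.73 − 1827.06 = 34585.62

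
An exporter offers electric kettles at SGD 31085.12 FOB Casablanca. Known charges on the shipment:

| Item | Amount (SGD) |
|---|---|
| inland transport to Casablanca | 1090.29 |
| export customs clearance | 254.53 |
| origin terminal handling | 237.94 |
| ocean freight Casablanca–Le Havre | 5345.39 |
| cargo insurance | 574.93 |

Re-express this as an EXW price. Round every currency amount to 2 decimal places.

EXW price: SGD 29502.36

Not relevant to the conversion: freight, insurance — on the buyer under both terms; not part of either seller's price.
From FOB to EXW, the seller no longer bears: inland to port, export clearance, origin terminal.
EXW price = 31085.12 − 1090.29 − 254.53 − 237.94 = 29502.36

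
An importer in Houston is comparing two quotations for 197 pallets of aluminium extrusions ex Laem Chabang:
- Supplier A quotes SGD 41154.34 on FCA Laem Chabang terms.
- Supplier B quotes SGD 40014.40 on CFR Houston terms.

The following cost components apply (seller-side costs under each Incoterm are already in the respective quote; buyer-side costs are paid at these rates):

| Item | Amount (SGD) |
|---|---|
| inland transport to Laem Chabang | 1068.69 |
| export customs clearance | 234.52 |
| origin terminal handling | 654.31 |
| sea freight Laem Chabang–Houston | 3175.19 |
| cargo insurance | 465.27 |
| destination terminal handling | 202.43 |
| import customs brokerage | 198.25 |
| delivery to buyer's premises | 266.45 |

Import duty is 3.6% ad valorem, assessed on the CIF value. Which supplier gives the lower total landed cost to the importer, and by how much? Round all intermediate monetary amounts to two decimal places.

Supplier A (FCA):
CIF value = FCA price + origin terminal + freight + insurance = 41154.34 + 654.31 + 3175.19 + 465.27 = 45449.11
Import duty = 45449.11 × 3.6% = 1636.17
Buyer bears (A): 654.31 + 3175.19 + 465.27 + 202.43 + 198.25 + 266.45 = 4961.90
Landed cost (A) = invoice 41154.34 + 4961.90 + duty 1636.17 = 47752.41
Supplier B (CFR):
CIF value = CFR price + insurance = 40014.40 + 465.27 = 40479.67
Import duty = 40479.67 × 3.6% = 1457.27
Buyer bears (B): 465.27 + 202.43 + 198.25 + 266.45 = 1132.40
Landed cost (B) = invoice 40014.40 + 1132.40 + duty 1457.27 = 42604.07
Difference = |47752.41 − 42604.07| = 5148.34

Supplier B is cheaper by SGD 5148.34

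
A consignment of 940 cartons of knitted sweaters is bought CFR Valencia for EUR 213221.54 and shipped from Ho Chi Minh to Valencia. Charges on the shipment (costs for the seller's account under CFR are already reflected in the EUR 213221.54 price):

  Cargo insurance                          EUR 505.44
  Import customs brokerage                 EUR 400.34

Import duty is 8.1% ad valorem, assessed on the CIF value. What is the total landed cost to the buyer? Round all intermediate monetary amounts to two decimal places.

CFR: the seller pays costs through ocean freight to the destination port, but not insurance.
CIF value = CFR price + insurance = 213221.54 + 505.44 = 213726.98
Import duty = 213726.98 × 8.1% = 17311.89
Buyer bears: insurance 505.44 + brokerage 400.34 + duty 17311.89 = 18217.67
Landed cost = invoice 213221.54 + 18217.67 = 231439.21

Total landed cost: EUR 231439.21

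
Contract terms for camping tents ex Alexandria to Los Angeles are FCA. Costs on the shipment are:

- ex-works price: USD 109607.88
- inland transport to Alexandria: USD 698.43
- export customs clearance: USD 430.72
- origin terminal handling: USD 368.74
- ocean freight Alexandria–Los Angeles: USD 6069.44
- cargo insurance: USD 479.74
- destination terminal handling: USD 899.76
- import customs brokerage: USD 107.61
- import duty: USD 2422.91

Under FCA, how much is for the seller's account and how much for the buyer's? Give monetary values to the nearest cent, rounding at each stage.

FCA: the seller delivers export-cleared goods to the carrier; the buyer bears costs from that point.
Seller's account: goods 109607.88 + inland to port 698.43 + export clearance 430.72 = 110737.03
Buyer's account: origin terminal 368.74 + freight 6069.44 + insurance 479.74 + destination terminal 899.76 + brokerage 107.61 + duty 2422.91 = 10348.20

Seller: USD 110737.03; buyer: USD 10348.20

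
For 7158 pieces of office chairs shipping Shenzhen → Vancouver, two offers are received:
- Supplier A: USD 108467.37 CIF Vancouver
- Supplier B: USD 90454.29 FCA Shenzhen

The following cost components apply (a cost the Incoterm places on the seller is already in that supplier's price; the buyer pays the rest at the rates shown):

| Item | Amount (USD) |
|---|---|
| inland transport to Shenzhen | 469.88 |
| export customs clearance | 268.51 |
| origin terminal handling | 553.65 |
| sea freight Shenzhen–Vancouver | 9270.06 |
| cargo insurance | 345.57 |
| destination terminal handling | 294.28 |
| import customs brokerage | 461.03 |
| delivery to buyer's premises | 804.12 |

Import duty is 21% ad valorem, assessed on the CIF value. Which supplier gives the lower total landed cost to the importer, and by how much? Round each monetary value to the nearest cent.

Supplier B is cheaper by USD 9491.00

Supplier A (CIF):
The CIF price already equals the CIF value: 108467.37
Import duty = 108467.37 × 21% = 22778.15
Buyer bears (A): 294.28 + 461.03 + 804.12 = 1559.43
Landed cost (A) = invoice 108467.37 + 1559.43 + duty 22778.15 = 132804.95
Supplier B (FCA):
CIF value = FCA price + origin terminal + freight + insurance = 90454.29 + 553.65 + 9270.06 + 345.57 = 100623.57
Import duty = 100623.57 × 21% = 21130.95
Buyer bears (B): 553.65 + 9270.06 + 345.57 + 294.28 + 461.03 + 804.12 = 11728.71
Landed cost (B) = invoice 90454.29 + 11728.71 + duty 21130.95 = 123313.95
Difference = |132804.95 − 123313.95| = 9491.00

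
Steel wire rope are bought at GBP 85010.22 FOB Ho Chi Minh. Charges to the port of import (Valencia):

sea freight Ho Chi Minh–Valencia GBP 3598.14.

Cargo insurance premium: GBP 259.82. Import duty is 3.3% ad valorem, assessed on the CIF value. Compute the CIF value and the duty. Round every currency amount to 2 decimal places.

CIF value: GBP 88868.18; import duty: GBP 2932.65

CIF = FOB price + freight + insurance
CIF = 85010.22 + 3598.14 + 259.82 = 88868.18
Import duty = 88868.18 × 3.3% = 2932.65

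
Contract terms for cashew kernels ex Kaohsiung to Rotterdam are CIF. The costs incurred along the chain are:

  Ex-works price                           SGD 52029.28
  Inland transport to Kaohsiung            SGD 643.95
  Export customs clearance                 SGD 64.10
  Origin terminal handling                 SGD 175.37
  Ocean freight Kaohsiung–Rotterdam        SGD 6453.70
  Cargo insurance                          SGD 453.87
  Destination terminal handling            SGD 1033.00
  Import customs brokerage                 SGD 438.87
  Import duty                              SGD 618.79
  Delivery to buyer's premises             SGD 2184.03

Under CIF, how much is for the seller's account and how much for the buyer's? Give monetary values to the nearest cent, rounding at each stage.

CIF: the seller pays costs through ocean freight and marine insurance to the destination port.
Seller's account: goods 52029.28 + inland to port 643.95 + export clearance 64.10 + origin terminal 175.37 + freight 6453.70 + insurance 453.87 = 59820.27
Buyer's account: destination terminal 1033.00 + brokerage 438.87 + duty 618.79 + delivery 2184.03 = 4274.69

Seller: SGD 59820.27; buyer: SGD 4274.69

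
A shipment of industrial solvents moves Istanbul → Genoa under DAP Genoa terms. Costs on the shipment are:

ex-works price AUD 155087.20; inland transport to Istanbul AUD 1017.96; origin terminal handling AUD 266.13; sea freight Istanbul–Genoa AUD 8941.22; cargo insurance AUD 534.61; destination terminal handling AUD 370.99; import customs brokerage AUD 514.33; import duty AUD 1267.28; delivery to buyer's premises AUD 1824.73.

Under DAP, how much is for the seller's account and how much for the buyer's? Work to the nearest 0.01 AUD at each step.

DAP: the seller bears all costs to the named destination except import duty and clearance.
Seller's account: goods 155087.20 + inland to port 1017.96 + origin terminal 266.13 + freight 8941.22 + insurance 534.61 + destination terminal 370.99 + delivery 1824.73 = 168042.84
Buyer's account: brokerage 514.33 + duty 1267.28 = 1781.61

Seller: AUD 168042.84; buyer: AUD 1781.61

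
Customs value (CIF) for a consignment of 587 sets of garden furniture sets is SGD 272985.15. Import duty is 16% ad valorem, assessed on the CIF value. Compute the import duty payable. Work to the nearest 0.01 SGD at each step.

Import duty: SGD 43677.62

Import duty = 272985.15 × 16% = 43677.62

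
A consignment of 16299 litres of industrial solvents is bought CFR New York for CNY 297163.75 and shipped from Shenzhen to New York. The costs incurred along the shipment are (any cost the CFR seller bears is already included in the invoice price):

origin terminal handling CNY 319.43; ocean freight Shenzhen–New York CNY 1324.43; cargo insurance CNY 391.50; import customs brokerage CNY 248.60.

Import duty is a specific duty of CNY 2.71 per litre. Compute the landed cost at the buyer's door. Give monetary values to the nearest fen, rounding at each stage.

Total landed cost: CNY 341974.14

CFR: the seller pays costs through ocean freight to the destination port, but not insurance.
Already in the invoice (seller's account under CFR): origin terminal, freight — exclude.
CIF value = CFR price + insurance = 297163.75 + 391.50 = 297555.25
Import duty = 16299 × 2.71 = 44170.29
Buyer bears: insurance 391.50 + brokerage 248.60 + duty 44170.29 = 44810.39
Landed cost = invoice 297163.75 + 44810.39 = 341974.14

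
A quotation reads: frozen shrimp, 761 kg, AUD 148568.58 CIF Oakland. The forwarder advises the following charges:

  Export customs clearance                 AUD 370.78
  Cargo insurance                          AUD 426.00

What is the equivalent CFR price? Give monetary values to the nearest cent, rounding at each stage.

CFR price: AUD 148142.58

Not relevant to the conversion: export clearance — on the seller under both CIF and CFR; already in the CIF price and stays in the CFR price.
From CIF to CFR, the seller no longer bears: insurance.
CFR price = 148568.58 − 426.00 = 148142.58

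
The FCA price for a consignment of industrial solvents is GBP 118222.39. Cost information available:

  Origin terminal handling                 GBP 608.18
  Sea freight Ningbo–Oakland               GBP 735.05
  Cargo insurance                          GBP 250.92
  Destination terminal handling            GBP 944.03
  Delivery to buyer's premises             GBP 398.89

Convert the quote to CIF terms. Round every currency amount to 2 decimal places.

CIF price: GBP 119816.54

Not relevant to the conversion: destination terminal, delivery — on the buyer under both terms; not part of either seller's price.
From FCA to CIF, the seller additionally bears: origin terminal, freight, insurance.
CIF price = 118222.39 + 608.18 + 735.05 + 250.92 = 119816.54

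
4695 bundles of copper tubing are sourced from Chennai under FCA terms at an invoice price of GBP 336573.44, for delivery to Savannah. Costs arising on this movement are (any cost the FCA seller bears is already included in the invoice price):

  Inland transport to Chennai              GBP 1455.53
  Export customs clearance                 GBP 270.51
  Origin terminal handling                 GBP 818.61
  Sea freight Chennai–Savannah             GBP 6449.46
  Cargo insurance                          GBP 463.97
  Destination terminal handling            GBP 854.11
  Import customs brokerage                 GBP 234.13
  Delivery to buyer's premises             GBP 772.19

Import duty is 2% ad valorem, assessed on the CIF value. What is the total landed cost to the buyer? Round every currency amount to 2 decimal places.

Total landed cost: GBP 353052.02

FCA: the seller delivers export-cleared goods to the carrier; the buyer bears costs from that point.
Already in the invoice (seller's account under FCA): inland to port, export clearance — exclude.
CIF value = FCA price + origin terminal + freight + insurance = 336573.44 + 818.61 + 6449.46 + 463.97 = 344305.48
Import duty = 344305.48 × 2% = 6886.11
Buyer bears: origin terminal 818.61 + freight 6449.46 + insurance 463.97 + destination terminal 854.11 + brokerage 234.13 + delivery 772.19 + duty 6886.11 = 16478.58
Landed cost = invoice 336573.44 + 16478.58 = 353052.02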